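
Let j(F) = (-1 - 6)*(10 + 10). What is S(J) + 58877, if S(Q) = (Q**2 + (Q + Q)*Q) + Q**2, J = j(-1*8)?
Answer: 137277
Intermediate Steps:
j(F) = -140 (j(F) = -7*20 = -140)
J = -140
S(Q) = 4*Q**2 (S(Q) = (Q**2 + (2*Q)*Q) + Q**2 = (Q**2 + 2*Q**2) + Q**2 = 3*Q**2 + Q**2 = 4*Q**2)
S(J) + 58877 = 4*(-140)**2 + 58877 = 4*19600 + 58877 = 78400 + 58877 = 137277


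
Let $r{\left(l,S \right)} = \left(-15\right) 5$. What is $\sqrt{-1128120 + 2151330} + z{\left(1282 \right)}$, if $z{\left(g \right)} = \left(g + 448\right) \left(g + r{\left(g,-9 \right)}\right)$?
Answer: $2088110 + 3 \sqrt{113690} \approx 2.0891 \cdot 10^{6}$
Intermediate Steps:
$r{\left(l,S \right)} = -75$
$z{\left(g \right)} = \left(-75 + g\right) \left(448 + g\right)$ ($z{\left(g \right)} = \left(g + 448\right) \left(g - 75\right) = \left(448 + g\right) \left(-75 + g\right) = \left(-75 + g\right) \left(448 + g\right)$)
$\sqrt{-1128120 + 2151330} + z{\left(1282 \right)} = \sqrt{-1128120 + 2151330} + \left(-33600 + 1282^{2} + 373 \cdot 1282\right) = \sqrt{1023210} + \left(-33600 + 1643524 + 478186\right) = 3 \sqrt{113690} + 2088110 = 2088110 + 3 \sqrt{113690}$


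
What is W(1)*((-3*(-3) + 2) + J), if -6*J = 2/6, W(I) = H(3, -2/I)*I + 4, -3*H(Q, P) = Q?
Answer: 197/6 ≈ 32.833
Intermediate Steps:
H(Q, P) = -Q/3
W(I) = 4 - I (W(I) = (-1/3*3)*I + 4 = -I + 4 = 4 - I)
J = -1/18 (J = -1/(3*6) = -1/6*1/3 = -1/18 ≈ -0.055556)
W(1)*((-3*(-3) + 2) + J) = (4 - 1*1)*((-3*(-3) + 2) - 1/18) = (4 - 1)*((9 + 2) - 1/18) = 3*(11 - 1/18) = 3*(197/18) = 197/6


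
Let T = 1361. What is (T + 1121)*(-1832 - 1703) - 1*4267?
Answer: -8778137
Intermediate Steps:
(T + 1121)*(-1832 - 1703) - 1*4267 = (1361 + 1121)*(-1832 - 1703) - 1*4267 = 2482*(-3535) - 4267 = -8773870 - 4267 = -8778137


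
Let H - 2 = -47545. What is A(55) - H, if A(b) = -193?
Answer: 47350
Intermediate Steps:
H = -47543 (H = 2 - 47545 = -47543)
A(55) - H = -193 - 1*(-47543) = -193 + 47543 = 47350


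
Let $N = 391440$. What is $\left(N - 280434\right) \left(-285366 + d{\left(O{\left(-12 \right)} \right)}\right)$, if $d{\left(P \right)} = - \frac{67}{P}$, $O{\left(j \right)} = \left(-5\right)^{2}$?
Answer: $- \frac{791940892302}{25} \approx -3.1678 \cdot 10^{10}$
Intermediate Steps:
$O{\left(j \right)} = 25$
$\left(N - 280434\right) \left(-285366 + d{\left(O{\left(-12 \right)} \right)}\right) = \left(391440 - 280434\right) \left(-285366 - \frac{67}{25}\right) = 111006 \left(-285366 - \frac{67}{25}\right) = 111006 \left(- \frac{7134217}{25}\right) = - \frac{791940892302}{25}$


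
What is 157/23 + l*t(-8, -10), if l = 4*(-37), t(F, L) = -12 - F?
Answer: 13773/23 ≈ 598.83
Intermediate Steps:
l = -148
157/23 + l*t(-8, -10) = 157/23 - 148*(-12 - 1*(-8)) = 157*(1/23) - 148*(-12 + 8) = 157/23 - 148*(-4) = 157/23 + 592 = 13773/23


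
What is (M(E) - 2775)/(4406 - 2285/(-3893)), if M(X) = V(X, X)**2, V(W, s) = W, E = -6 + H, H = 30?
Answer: -2853569/5718281 ≈ -0.49903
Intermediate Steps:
E = 24 (E = -6 + 30 = 24)
M(X) = X**2
(M(E) - 2775)/(4406 - 2285/(-3893)) = (24**2 - 2775)/(4406 - 2285/(-3893)) = (576 - 2775)/(4406 - 2285*(-1/3893)) = -2199/(4406 + 2285/3893) = -2199/17154843/3893 = -2199*3893/17154843 = -2853569/5718281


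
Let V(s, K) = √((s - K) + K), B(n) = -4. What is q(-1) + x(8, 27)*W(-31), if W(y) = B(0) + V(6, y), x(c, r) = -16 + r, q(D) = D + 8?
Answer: -37 + 11*√6 ≈ -10.056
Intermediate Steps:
q(D) = 8 + D
V(s, K) = √s
W(y) = -4 + √6
q(-1) + x(8, 27)*W(-31) = (8 - 1) + (-16 + 27)*(-4 + √6) = 7 + 11*(-4 + √6) = 7 + (-44 + 11*√6) = -37 + 11*√6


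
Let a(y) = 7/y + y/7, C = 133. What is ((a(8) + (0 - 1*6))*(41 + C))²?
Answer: 376398801/784 ≈ 4.8010e+5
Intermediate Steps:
a(y) = 7/y + y/7 (a(y) = 7/y + y*(⅐) = 7/y + y/7)
((a(8) + (0 - 1*6))*(41 + C))² = (((7/8 + (⅐)*8) + (0 - 1*6))*(41 + 133))² = (((7*(⅛) + 8/7) + (0 - 6))*174)² = (((7/8 + 8/7) - 6)*174)² = ((113/56 - 6)*174)² = (-223/56*174)² = (-19401/28)² = 376398801/784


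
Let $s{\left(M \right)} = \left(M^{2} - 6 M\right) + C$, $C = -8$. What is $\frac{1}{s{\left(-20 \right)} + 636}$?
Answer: $\frac{1}{1148} \approx 0.00087108$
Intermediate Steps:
$s{\left(M \right)} = -8 + M^{2} - 6 M$ ($s{\left(M \right)} = \left(M^{2} - 6 M\right) - 8 = -8 + M^{2} - 6 M$)
$\frac{1}{s{\left(-20 \right)} + 636} = \frac{1}{\left(-8 + \left(-20\right)^{2} - -120\right) + 636} = \frac{1}{\left(-8 + 400 + 120\right) + 636} = \frac{1}{512 + 636} = \frac{1}{1148}$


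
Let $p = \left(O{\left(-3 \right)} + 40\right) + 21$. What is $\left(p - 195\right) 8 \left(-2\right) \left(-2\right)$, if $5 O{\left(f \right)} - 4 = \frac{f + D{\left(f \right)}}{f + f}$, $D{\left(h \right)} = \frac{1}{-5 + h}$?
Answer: $- \frac{63886}{15} \approx -4259.1$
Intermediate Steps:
$O{\left(f \right)} = \frac{4}{5} + \frac{f + \frac{1}{-5 + f}}{10 f}$ ($O{\left(f \right)} = \frac{4}{5} + \frac{\left(f + \frac{1}{-5 + f}\right) \frac{1}{f + f}}{5} = \frac{4}{5} + \frac{\left(f + \frac{1}{-5 + f}\right) \frac{1}{2 f}}{5} = \frac{4}{5} + \frac{\frac{1}{2} \frac{1}{f} \left(f + \frac{1}{-5 + f}\right)}{5} = \frac{4}{5} + \frac{f + \frac{1}{-5 + f}}{10 f}$)
$p = \frac{14857}{240}$ ($p = \left(\frac{1 + 9 \left(-3\right) \left(-5 - 3\right)}{10 \left(-3\right) \left(-5 - 3\right)} + 40\right) + 21 = \left(\frac{1}{10} \left(- \frac{1}{3}\right) \frac{1}{-8} \left(1 + 9 \left(-3\right) \left(-8\right)\right) + 40\right) + 21 = \left(\frac{1}{10} \left(- \frac{1}{3}\right) \left(- \frac{1}{8}\right) \left(1 + 216\right) + 40\right) + 21 = \left(\frac{1}{10} \left(- \frac{1}{3}\right) \left(- \frac{1}{8}\right) 217 + 40\right) + 21 = \left(\frac{217}{240} + 40\right) + 21 = \frac{9817}{240} + 21 = \frac{14857}{240} \approx 61.904$)
$\left(p - 195\right) 8 \left(-2\right) \left(-2\right) = \left(\frac{14857}{240} - 195\right) 8 \left(-2\right) \left(-2\right) = - \frac{31943 \left(\left(-16\right) \left(-2\right)\right)}{240} = \left(- \frac{31943}{240}\right) 32 = - \frac{63886}{15}$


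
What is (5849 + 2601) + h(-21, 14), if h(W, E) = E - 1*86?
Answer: 8378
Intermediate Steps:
h(W, E) = -86 + E (h(W, E) = E - 86 = -86 + E)
(5849 + 2601) + h(-21, 14) = (5849 + 2601) + (-86 + 14) = 8450 - 72 = 8378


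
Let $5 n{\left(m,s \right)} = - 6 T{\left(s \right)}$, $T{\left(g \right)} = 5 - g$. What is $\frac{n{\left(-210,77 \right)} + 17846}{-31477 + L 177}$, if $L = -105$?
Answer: $- \frac{44831}{125155} \approx -0.3582$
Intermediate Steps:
$n{\left(m,s \right)} = -6 + \frac{6 s}{5}$ ($n{\left(m,s \right)} = \frac{\left(-6\right) \left(5 - s\right)}{5} = \frac{-30 + 6 s}{5} = -6 + \frac{6 s}{5}$)
$\frac{n{\left(-210,77 \right)} + 17846}{-31477 + L 177} = \frac{\left(-6 + \frac{6}{5} \cdot 77\right) + 17846}{-31477 - 18585} = \frac{\left(-6 + \frac{462}{5}\right) + 17846}{-31477 - 18585} = \frac{\frac{432}{5} + 17846}{-50062} = \frac{89662}{5} \left(- \frac{1}{50062}\right) = - \frac{44831}{125155}$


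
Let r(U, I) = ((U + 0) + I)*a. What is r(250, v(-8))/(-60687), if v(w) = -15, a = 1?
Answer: -235/60687 ≈ -0.0038723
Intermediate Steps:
r(U, I) = I + U (r(U, I) = ((U + 0) + I)*1 = (U + I)*1 = (I + U)*1 = I + U)
r(250, v(-8))/(-60687) = (-15 + 250)/(-60687) = 235*(-1/60687) = -235/60687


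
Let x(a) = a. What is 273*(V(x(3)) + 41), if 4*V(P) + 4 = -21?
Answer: 37947/4 ≈ 9486.8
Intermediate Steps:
V(P) = -25/4 (V(P) = -1 + (¼)*(-21) = -1 - 21/4 = -25/4)
273*(V(x(3)) + 41) = 273*(-25/4 + 41) = 273*(139/4) = 37947/4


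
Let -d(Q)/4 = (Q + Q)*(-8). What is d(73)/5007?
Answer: 4672/5007 ≈ 0.93309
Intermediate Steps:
d(Q) = 64*Q (d(Q) = -4*(Q + Q)*(-8) = -4*2*Q*(-8) = -(-64)*Q = 64*Q)
d(73)/5007 = (64*73)/5007 = 4672*(1/5007) = 4672/5007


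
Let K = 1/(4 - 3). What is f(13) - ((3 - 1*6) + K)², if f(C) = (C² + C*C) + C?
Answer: 347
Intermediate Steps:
K = 1 (K = 1/1 = 1)
f(C) = C + 2*C² (f(C) = (C² + C²) + C = 2*C² + C = C + 2*C²)
f(13) - ((3 - 1*6) + K)² = 13*(1 + 2*13) - ((3 - 1*6) + 1)² = 13*(1 + 26) - ((3 - 6) + 1)² = 13*27 - (-3 + 1)² = 351 - 1*(-2)² = 351 - 1*4 = 351 - 4 = 347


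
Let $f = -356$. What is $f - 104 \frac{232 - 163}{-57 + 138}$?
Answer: $- \frac{12004}{27} \approx -444.59$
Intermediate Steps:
$f - 104 \frac{232 - 163}{-57 + 138} = -356 - 104 \frac{232 - 163}{-57 + 138} = -356 - 104 \cdot \frac{69}{81} = -356 - 104 \cdot 69 \cdot \frac{1}{81} = -356 - \frac{2392}{27} = - \frac{12004}{27}$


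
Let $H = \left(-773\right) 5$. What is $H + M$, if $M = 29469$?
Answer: $25604$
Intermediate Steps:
$H = -3865$
$H + M = -3865 + 29469 = 25604$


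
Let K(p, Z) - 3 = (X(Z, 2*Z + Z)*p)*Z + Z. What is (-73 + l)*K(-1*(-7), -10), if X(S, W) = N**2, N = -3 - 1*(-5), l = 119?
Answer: -13202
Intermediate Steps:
N = 2 (N = -3 + 5 = 2)
X(S, W) = 4 (X(S, W) = 2**2 = 4)
K(p, Z) = 3 + Z + 4*Z*p (K(p, Z) = 3 + ((4*p)*Z + Z) = 3 + (4*Z*p + Z) = 3 + (Z + 4*Z*p) = 3 + Z + 4*Z*p)
(-73 + l)*K(-1*(-7), -10) = (-73 + 119)*(3 - 10 + 4*(-10)*(-1*(-7))) = 46*(3 - 10 + 4*(-10)*7) = 46*(3 - 10 - 280) = 46*(-287) = -13202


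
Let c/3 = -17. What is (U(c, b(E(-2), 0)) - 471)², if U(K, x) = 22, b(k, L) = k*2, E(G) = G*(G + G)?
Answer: 201601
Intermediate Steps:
c = -51 (c = 3*(-17) = -51)
E(G) = 2*G² (E(G) = G*(2*G) = 2*G²)
b(k, L) = 2*k
(U(c, b(E(-2), 0)) - 471)² = (22 - 471)² = (-449)² = 201601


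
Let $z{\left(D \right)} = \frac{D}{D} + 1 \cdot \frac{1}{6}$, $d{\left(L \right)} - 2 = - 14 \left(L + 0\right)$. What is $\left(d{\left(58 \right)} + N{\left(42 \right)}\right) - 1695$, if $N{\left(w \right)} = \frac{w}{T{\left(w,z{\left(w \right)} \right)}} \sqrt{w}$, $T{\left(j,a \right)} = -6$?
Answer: $-2505 - 7 \sqrt{42} \approx -2550.4$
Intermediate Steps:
$d{\left(L \right)} = 2 - 14 L$ ($d{\left(L \right)} = 2 - 14 \left(L + 0\right) = 2 - 14 L$)
$z{\left(D \right)} = \frac{7}{6}$ ($z{\left(D \right)} = 1 + 1 \cdot \frac{1}{6} = 1 + \frac{1}{6} = \frac{7}{6}$)
$N{\left(w \right)} = - \frac{w^{\frac{3}{2}}}{6}$ ($N{\left(w \right)} = \frac{w}{-6} \sqrt{w} = w \left(- \frac{1}{6}\right) \sqrt{w} = - \frac{w}{6} \sqrt{w} = - \frac{w^{\frac{3}{2}}}{6}$)
$\left(d{\left(58 \right)} + N{\left(42 \right)}\right) - 1695 = \left(\left(2 - 812\right) - \frac{42^{\frac{3}{2}}}{6}\right) - 1695 = \left(\left(2 - 812\right) - \frac{42 \sqrt{42}}{6}\right) - 1695 = \left(-810 - 7 \sqrt{42}\right) - 1695 = -2505 - 7 \sqrt{42}$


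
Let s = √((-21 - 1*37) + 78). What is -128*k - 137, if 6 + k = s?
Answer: 631 - 256*√5 ≈ 58.567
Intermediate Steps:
s = 2*√5 (s = √((-21 - 37) + 78) = √(-58 + 78) = √20 = 2*√5 ≈ 4.4721)
k = -6 + 2*√5 ≈ -1.5279
-128*k - 137 = -128*(-6 + 2*√5) - 137 = (768 - 256*√5) - 137 = 631 - 256*√5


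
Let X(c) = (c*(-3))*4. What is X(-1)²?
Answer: 144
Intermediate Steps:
X(c) = -12*c (X(c) = -3*c*4 = -12*c)
X(-1)² = (-12*(-1))² = 12² = 144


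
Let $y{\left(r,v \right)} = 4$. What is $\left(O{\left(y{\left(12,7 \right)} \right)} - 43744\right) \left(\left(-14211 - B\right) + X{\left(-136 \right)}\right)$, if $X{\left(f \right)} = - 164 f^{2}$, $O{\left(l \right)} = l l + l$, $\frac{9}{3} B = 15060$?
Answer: $133470789300$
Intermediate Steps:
$B = 5020$ ($B = \frac{1}{3} \cdot 15060 = 5020$)
$O{\left(l \right)} = l + l^{2}$ ($O{\left(l \right)} = l^{2} + l = l + l^{2}$)
$\left(O{\left(y{\left(12,7 \right)} \right)} - 43744\right) \left(\left(-14211 - B\right) + X{\left(-136 \right)}\right) = \left(4 \left(1 + 4\right) - 43744\right) \left(\left(-14211 - 5020\right) - 164 \left(-136\right)^{2}\right) = \left(4 \cdot 5 - 43744\right) \left(\left(-14211 - 5020\right) - 3033344\right) = \left(20 - 43744\right) \left(-19231 - 3033344\right) = \left(-43724\right) \left(-3052575\right) = 133470789300$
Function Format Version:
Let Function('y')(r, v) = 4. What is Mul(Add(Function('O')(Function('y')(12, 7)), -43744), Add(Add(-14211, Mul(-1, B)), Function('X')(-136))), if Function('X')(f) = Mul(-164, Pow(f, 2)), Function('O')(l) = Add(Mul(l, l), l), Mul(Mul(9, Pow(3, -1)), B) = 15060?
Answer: 133470789300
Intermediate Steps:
B = 5020 (B = Mul(Rational(1, 3), 15060) = 5020)
Function('O')(l) = Add(l, Pow(l, 2)) (Function('O')(l) = Add(Pow(l, 2), l) = Add(l, Pow(l, 2)))
Mul(Add(Function('O')(Function('y')(12, 7)), -43744), Add(Add(-14211, Mul(-1, B)), Function('X')(-136))) = Mul(Add(Mul(4, Add(1, 4)), -43744), Add(Add(-14211, Mul(-1, 5020)), Mul(-164, Pow(-136, 2)))) = Mul(Add(Mul(4, 5), -43744), Add(Add(-14211, -5020), Mul(-164, 18496))) = Mul(Add(20, -43744), Add(-19231, -3033344)) = Mul(-43724, -3052575) = 133470789300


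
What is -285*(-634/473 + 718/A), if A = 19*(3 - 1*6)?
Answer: 1878760/473 ≈ 3972.0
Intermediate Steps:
A = -57 (A = 19*(3 - 6) = 19*(-3) = -57)
-285*(-634/473 + 718/A) = -285*(-634/473 + 718/(-57)) = -285*(-634*1/473 + 718*(-1/57)) = -285*(-634/473 - 718/57) = -285*(-375752/26961) = 1878760/473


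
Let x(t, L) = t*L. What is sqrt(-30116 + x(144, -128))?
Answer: 2*I*sqrt(12137) ≈ 220.34*I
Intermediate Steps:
x(t, L) = L*t
sqrt(-30116 + x(144, -128)) = sqrt(-30116 - 128*144) = sqrt(-30116 - 18432) = sqrt(-48548) = 2*I*sqrt(12137)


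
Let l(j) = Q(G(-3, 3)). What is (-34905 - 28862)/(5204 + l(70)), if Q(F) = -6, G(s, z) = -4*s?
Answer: -63767/5198 ≈ -12.268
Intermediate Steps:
l(j) = -6
(-34905 - 28862)/(5204 + l(70)) = (-34905 - 28862)/(5204 - 6) = -63767/5198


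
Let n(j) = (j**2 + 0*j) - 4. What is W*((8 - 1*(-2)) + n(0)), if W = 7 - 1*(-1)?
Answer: 48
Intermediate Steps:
W = 8 (W = 7 + 1 = 8)
n(j) = -4 + j**2 (n(j) = (j**2 + 0) - 4 = j**2 - 4 = -4 + j**2)
W*((8 - 1*(-2)) + n(0)) = 8*((8 - 1*(-2)) + (-4 + 0**2)) = 8*((8 + 2) + (-4 + 0)) = 8*(10 - 4) = 8*6 = 48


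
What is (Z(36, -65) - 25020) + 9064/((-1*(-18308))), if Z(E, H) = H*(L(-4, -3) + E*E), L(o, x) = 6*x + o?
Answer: -493535644/4577 ≈ -1.0783e+5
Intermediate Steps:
L(o, x) = o + 6*x
Z(E, H) = H*(-22 + E**2) (Z(E, H) = H*((-4 + 6*(-3)) + E*E) = H*((-4 - 18) + E**2) = H*(-22 + E**2))
(Z(36, -65) - 25020) + 9064/((-1*(-18308))) = (-65*(-22 + 36**2) - 25020) + 9064/((-1*(-18308))) = (-65*(-22 + 1296) - 25020) + 9064/18308 = (-65*1274 - 25020) + 9064*(1/18308) = (-82810 - 25020) + 2266/4577 = -107830 + 2266/4577 = -493535644/4577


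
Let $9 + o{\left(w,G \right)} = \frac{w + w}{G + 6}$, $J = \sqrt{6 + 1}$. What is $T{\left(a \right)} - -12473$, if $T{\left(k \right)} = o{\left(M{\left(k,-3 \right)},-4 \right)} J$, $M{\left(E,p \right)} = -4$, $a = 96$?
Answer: $12473 - 13 \sqrt{7} \approx 12439.0$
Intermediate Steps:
$J = \sqrt{7} \approx 2.6458$
$o{\left(w,G \right)} = -9 + \frac{2 w}{6 + G}$ ($o{\left(w,G \right)} = -9 + \frac{w + w}{G + 6} = -9 + \frac{2 w}{6 + G}$)
$T{\left(k \right)} = - 13 \sqrt{7}$ ($T{\left(k \right)} = \frac{-54 - -36 + 2 \left(-4\right)}{6 - 4} \sqrt{7} = \frac{-54 + 36 - 8}{2} \sqrt{7} = \frac{1}{2} \left(-26\right) \sqrt{7} = - 13 \sqrt{7}$)
$T{\left(a \right)} - -12473 = - 13 \sqrt{7} - -12473 = - 13 \sqrt{7} + 12473 = 12473 - 13 \sqrt{7}$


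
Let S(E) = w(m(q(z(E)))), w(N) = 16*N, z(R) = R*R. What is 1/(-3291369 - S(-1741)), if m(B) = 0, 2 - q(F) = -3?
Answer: -1/3291369 ≈ -3.0382e-7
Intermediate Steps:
z(R) = R²
q(F) = 5 (q(F) = 2 - 1*(-3) = 2 + 3 = 5)
S(E) = 0 (S(E) = 16*0 = 0)
1/(-3291369 - S(-1741)) = 1/(-3291369 - 1*0) = 1/(-3291369 + 0) = 1/(-3291369) = -1/3291369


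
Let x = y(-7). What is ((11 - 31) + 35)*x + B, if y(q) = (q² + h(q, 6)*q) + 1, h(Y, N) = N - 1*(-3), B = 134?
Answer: -61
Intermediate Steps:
h(Y, N) = 3 + N (h(Y, N) = N + 3 = 3 + N)
y(q) = 1 + q² + 9*q (y(q) = (q² + (3 + 6)*q) + 1 = (q² + 9*q) + 1 = 1 + q² + 9*q)
x = -13 (x = 1 + (-7)² + 9*(-7) = 1 + 49 - 63 = -13)
((11 - 31) + 35)*x + B = ((11 - 31) + 35)*(-13) + 134 = (-20 + 35)*(-13) + 134 = 15*(-13) + 134 = -195 + 134 = -61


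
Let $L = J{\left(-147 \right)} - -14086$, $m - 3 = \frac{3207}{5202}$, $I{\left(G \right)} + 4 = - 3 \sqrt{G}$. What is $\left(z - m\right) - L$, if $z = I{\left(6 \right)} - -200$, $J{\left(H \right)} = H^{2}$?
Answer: $- \frac{61561537}{1734} - 3 \sqrt{6} \approx -35510.0$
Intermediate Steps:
$I{\left(G \right)} = -4 - 3 \sqrt{G}$
$z = 196 - 3 \sqrt{6}$ ($z = \left(-4 - 3 \sqrt{6}\right) - -200 = \left(-4 - 3 \sqrt{6}\right) + 200 = 196 - 3 \sqrt{6} \approx 188.65$)
$m = \frac{6271}{1734}$ ($m = 3 + \frac{3207}{5202} = 3 + 3207 \cdot \frac{1}{5202} = 3 + \frac{1069}{1734} = \frac{6271}{1734} \approx 3.6165$)
$L = 35695$ ($L = \left(-147\right)^{2} - -14086 = 21609 + 14086 = 35695$)
$\left(z - m\right) - L = \left(\left(196 - 3 \sqrt{6}\right) - \frac{6271}{1734}\right) - 35695 = \left(\frac{333593}{1734} - 3 \sqrt{6}\right) - 35695 = - \frac{61561537}{1734} - 3 \sqrt{6}$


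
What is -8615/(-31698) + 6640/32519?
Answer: 490625905/1030787262 ≈ 0.47597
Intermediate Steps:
-8615/(-31698) + 6640/32519 = -8615*(-1/31698) + 6640*(1/32519) = 8615/31698 + 6640/32519 = 490625905/1030787262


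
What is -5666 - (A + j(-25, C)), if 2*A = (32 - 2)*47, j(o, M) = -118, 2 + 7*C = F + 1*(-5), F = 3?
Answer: -6253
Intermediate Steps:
C = -4/7 (C = -2/7 + (3 + 1*(-5))/7 = -2/7 + (3 - 5)/7 = -2/7 + (1/7)*(-2) = -2/7 - 2/7 = -4/7 ≈ -0.57143)
A = 705 (A = ((32 - 2)*47)/2 = (30*47)/2 = (1/2)*1410 = 705)
-5666 - (A + j(-25, C)) = -5666 - (705 - 118) = -5666 - 1*587 = -5666 - 587 = -6253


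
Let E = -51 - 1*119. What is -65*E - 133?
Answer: 10917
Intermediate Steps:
E = -170 (E = -51 - 119 = -170)
-65*E - 133 = -65*(-170) - 133 = 11050 - 133 = 10917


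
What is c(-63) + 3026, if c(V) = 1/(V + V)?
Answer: 381275/126 ≈ 3026.0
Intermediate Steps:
c(V) = 1/(2*V)
c(-63) + 3026 = (½)/(-63) + 3026 = (½)*(-1/63) + 3026 = -1/126 + 3026 = 381275/126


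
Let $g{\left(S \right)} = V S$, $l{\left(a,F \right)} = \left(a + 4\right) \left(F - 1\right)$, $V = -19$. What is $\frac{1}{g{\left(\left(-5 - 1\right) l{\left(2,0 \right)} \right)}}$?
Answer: $- \frac{1}{684} \approx -0.001462$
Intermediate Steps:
$l{\left(a,F \right)} = \left(-1 + F\right) \left(4 + a\right)$ ($l{\left(a,F \right)} = \left(4 + a\right) \left(-1 + F\right) = \left(-1 + F\right) \left(4 + a\right)$)
$g{\left(S \right)} = - 19 S$
$\frac{1}{g{\left(\left(-5 - 1\right) l{\left(2,0 \right)} \right)}} = \frac{1}{\left(-19\right) \left(-5 - 1\right) \left(-4 - 2 + 4 \cdot 0 + 0 \cdot 2\right)} = \frac{1}{\left(-19\right) \left(- 6 \left(-4 - 2 + 0 + 0\right)\right)} = \frac{1}{\left(-19\right) \left(\left(-6\right) \left(-6\right)\right)} = \frac{1}{\left(-19\right) 36} = \frac{1}{-684} = - \frac{1}{684}$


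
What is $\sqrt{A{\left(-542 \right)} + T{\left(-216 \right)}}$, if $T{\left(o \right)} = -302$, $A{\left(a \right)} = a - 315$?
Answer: $i \sqrt{1159} \approx 34.044 i$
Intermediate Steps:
$A{\left(a \right)} = -315 + a$
$\sqrt{A{\left(-542 \right)} + T{\left(-216 \right)}} = \sqrt{\left(-315 - 542\right) - 302} = \sqrt{-857 - 302} = \sqrt{-1159} = i \sqrt{1159}$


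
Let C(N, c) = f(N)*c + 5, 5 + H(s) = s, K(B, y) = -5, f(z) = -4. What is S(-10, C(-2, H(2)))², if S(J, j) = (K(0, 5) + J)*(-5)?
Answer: 5625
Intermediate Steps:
H(s) = -5 + s
C(N, c) = 5 - 4*c (C(N, c) = -4*c + 5 = 5 - 4*c)
S(J, j) = 25 - 5*J (S(J, j) = (-5 + J)*(-5) = 25 - 5*J)
S(-10, C(-2, H(2)))² = (25 - 5*(-10))² = (25 + 50)² = 75² = 5625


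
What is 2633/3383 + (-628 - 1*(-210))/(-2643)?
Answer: 8373113/8941269 ≈ 0.93646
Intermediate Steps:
2633/3383 + (-628 - 1*(-210))/(-2643) = 2633*(1/3383) + (-628 + 210)*(-1/2643) = 2633/3383 - 418*(-1/2643) = 2633/3383 + 418/2643 = 8373113/8941269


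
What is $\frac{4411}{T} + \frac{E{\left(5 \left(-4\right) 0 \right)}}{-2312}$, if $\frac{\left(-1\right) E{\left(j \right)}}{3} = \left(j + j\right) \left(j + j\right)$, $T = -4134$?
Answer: $- \frac{4411}{4134} \approx -1.067$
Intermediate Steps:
$E{\left(j \right)} = - 12 j^{2}$ ($E{\left(j \right)} = - 3 \left(j + j\right) \left(j + j\right) = - 3 \cdot 2 j 2 j = - 3 \cdot 4 j^{2} = - 12 j^{2}$)
$\frac{4411}{T} + \frac{E{\left(5 \left(-4\right) 0 \right)}}{-2312} = \frac{4411}{-4134} + \frac{\left(-12\right) \left(5 \left(-4\right) 0\right)^{2}}{-2312} = 4411 \left(- \frac{1}{4134}\right) + - 12 \left(\left(-20\right) 0\right)^{2} \left(- \frac{1}{2312}\right) = - \frac{4411}{4134} + - 12 \cdot 0^{2} \left(- \frac{1}{2312}\right) = - \frac{4411}{4134} + \left(-12\right) 0 \left(- \frac{1}{2312}\right) = - \frac{4411}{4134} + 0 \left(- \frac{1}{2312}\right) = - \frac{4411}{4134} + 0 = - \frac{4411}{4134}$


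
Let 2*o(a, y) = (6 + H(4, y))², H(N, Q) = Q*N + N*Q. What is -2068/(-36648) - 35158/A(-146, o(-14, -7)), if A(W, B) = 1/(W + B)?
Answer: -355617825467/9162 ≈ -3.8814e+7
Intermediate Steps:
H(N, Q) = 2*N*Q (H(N, Q) = N*Q + N*Q = 2*N*Q)
o(a, y) = (6 + 8*y)²/2 (o(a, y) = (6 + 2*4*y)²/2 = (6 + 8*y)²/2)
A(W, B) = 1/(B + W)
-2068/(-36648) - 35158/A(-146, o(-14, -7)) = -2068/(-36648) - (-5133068 + 70316*(3 + 4*(-7))²) = -2068*(-1/36648) - (-5133068 + 70316*(3 - 28)²) = 517/9162 - 35158/(1/(2*(-25)² - 146)) = 517/9162 - 35158/(1/(2*625 - 146)) = 517/9162 - 35158/(1/(1250 - 146)) = 517/9162 - 35158/(1/1104) = 517/9162 - 35158/1/1104 = 517/9162 - 35158*1104 = 517/9162 - 38814432 = -355617825467/9162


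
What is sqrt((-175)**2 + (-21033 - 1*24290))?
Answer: I*sqrt(14698) ≈ 121.24*I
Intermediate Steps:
sqrt((-175)**2 + (-21033 - 1*24290)) = sqrt(30625 + (-21033 - 24290)) = sqrt(30625 - 45323) = sqrt(-14698) = I*sqrt(14698)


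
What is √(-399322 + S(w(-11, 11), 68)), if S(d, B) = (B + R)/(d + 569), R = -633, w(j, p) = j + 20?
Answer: 3*I*√51290818/34 ≈ 631.92*I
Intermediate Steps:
w(j, p) = 20 + j
S(d, B) = (-633 + B)/(569 + d) (S(d, B) = (B - 633)/(d + 569) = (-633 + B)/(569 + d))
√(-399322 + S(w(-11, 11), 68)) = √(-399322 + (-633 + 68)/(569 + (20 - 11))) = √(-399322 - 565/(569 + 9)) = √(-399322 - 565/578) = √(-230808681/578) = 3*I*√51290818/34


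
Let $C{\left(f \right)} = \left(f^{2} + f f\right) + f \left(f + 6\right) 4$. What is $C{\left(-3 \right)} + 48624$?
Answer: $48606$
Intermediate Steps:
$C{\left(f \right)} = 2 f^{2} + 4 f \left(6 + f\right)$ ($C{\left(f \right)} = \left(f^{2} + f^{2}\right) + f \left(6 + f\right) 4 = 2 f^{2} + 4 f \left(6 + f\right)$)
$C{\left(-3 \right)} + 48624 = 6 \left(-3\right) \left(4 - 3\right) + 48624 = 6 \left(-3\right) 1 + 48624 = -18 + 48624 = 48606$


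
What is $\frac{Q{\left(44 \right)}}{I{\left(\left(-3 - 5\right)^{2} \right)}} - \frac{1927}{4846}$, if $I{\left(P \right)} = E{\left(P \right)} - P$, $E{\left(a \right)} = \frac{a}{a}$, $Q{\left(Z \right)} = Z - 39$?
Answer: $- \frac{145631}{305298} \approx -0.47701$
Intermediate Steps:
$Q{\left(Z \right)} = -39 + Z$
$E{\left(a \right)} = 1$
$I{\left(P \right)} = 1 - P$
$\frac{Q{\left(44 \right)}}{I{\left(\left(-3 - 5\right)^{2} \right)}} - \frac{1927}{4846} = \frac{-39 + 44}{1 - \left(-3 - 5\right)^{2}} - \frac{1927}{4846} = \frac{5}{1 - \left(-8\right)^{2}} - \frac{1927}{4846} = \frac{5}{1 - 64} - \frac{1927}{4846} = \frac{5}{-63} - \frac{1927}{4846} = 5 \left(- \frac{1}{63}\right) - \frac{1927}{4846} = - \frac{5}{63} - \frac{1927}{4846} = - \frac{145631}{305298}$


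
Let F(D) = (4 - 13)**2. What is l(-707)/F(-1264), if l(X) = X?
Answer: -707/81 ≈ -8.7284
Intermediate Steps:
F(D) = 81 (F(D) = (-9)**2 = 81)
l(-707)/F(-1264) = -707/81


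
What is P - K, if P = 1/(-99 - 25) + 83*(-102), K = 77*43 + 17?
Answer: -1462457/124 ≈ -11794.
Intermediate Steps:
K = 3328 (K = 3311 + 17 = 3328)
P = -1049785/124 (P = 1/(-124) - 8466 = -1/124 - 8466 = -1049785/124 ≈ -8466.0)
P - K = -1049785/124 - 1*3328 = -1049785/124 - 3328 = -1462457/124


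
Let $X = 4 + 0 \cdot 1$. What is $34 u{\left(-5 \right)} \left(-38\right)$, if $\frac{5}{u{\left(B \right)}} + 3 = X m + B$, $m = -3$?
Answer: $323$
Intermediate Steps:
$X = 4$ ($X = 4 + 0 = 4$)
$u{\left(B \right)} = \frac{5}{-15 + B}$ ($u{\left(B \right)} = \frac{5}{-3 + \left(4 \left(-3\right) + B\right)} = \frac{5}{-3 + \left(-12 + B\right)} = \frac{5}{-15 + B}$)
$34 u{\left(-5 \right)} \left(-38\right) = 34 \frac{5}{-15 - 5} \left(-38\right) = 34 \frac{5}{-20} \left(-38\right) = 34 \cdot 5 \left(- \frac{1}{20}\right) \left(-38\right) = 34 \left(- \frac{1}{4}\right) \left(-38\right) = \left(- \frac{17}{2}\right) \left(-38\right) = 323$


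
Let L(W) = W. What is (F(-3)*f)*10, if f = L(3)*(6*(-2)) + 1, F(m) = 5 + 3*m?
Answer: 1400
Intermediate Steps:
f = -35 (f = 3*(6*(-2)) + 1 = 3*(-12) + 1 = -36 + 1 = -35)
(F(-3)*f)*10 = ((5 + 3*(-3))*(-35))*10 = ((5 - 9)*(-35))*10 = -4*(-35)*10 = 140*10 = 1400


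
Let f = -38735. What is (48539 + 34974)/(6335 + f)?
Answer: -83513/32400 ≈ -2.5776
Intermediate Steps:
(48539 + 34974)/(6335 + f) = (48539 + 34974)/(6335 - 38735) = 83513/(-32400) = 83513*(-1/32400) = -83513/32400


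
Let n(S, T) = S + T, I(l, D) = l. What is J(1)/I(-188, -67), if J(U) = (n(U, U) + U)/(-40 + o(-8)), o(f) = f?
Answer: 1/3008 ≈ 0.00033245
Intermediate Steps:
J(U) = -U/16 (J(U) = ((U + U) + U)/(-40 - 8) = (2*U + U)/(-48) = (3*U)*(-1/48) = -U/16)
J(1)/I(-188, -67) = -1/16*1/(-188) = -1/16*(-1/188) = 1/3008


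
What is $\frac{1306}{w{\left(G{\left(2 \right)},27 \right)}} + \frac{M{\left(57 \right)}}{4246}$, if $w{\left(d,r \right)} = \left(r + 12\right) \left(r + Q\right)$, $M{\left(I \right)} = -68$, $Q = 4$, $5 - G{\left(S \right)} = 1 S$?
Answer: $\frac{2731532}{2566707} \approx 1.0642$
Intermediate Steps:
$G{\left(S \right)} = 5 - S$ ($G{\left(S \right)} = 5 - 1 S = 5 - S$)
$w{\left(d,r \right)} = \left(4 + r\right) \left(12 + r\right)$ ($w{\left(d,r \right)} = \left(r + 12\right) \left(r + 4\right) = \left(12 + r\right) \left(4 + r\right) = \left(4 + r\right) \left(12 + r\right)$)
$\frac{1306}{w{\left(G{\left(2 \right)},27 \right)}} + \frac{M{\left(57 \right)}}{4246} = \frac{1306}{48 + 27^{2} + 16 \cdot 27} - \frac{68}{4246} = \frac{1306}{48 + 729 + 432} - \frac{34}{2123} = \frac{1306}{1209} - \frac{34}{2123} = \frac{2731532}{2566707}$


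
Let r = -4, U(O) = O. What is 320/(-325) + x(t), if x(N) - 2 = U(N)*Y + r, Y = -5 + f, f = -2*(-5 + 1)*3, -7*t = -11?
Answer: 12227/455 ≈ 26.873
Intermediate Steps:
t = 11/7 (t = -1/7*(-11) = 11/7 ≈ 1.5714)
f = 24 (f = -2*(-4)*3 = 8*3 = 24)
Y = 19 (Y = -5 + 24 = 19)
x(N) = -2 + 19*N (x(N) = 2 + (N*19 - 4) = 2 + (19*N - 4) = 2 + (-4 + 19*N) = -2 + 19*N)
320/(-325) + x(t) = 320/(-325) + (-2 + 19*(11/7)) = 320*(-1/325) + (-2 + 209/7) = -64/65 + 195/7 = 12227/455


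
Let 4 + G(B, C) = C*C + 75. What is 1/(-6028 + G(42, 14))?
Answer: -1/5761 ≈ -0.00017358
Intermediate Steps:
G(B, C) = 71 + C**2 (G(B, C) = -4 + (C*C + 75) = -4 + (C**2 + 75) = -4 + (75 + C**2) = 71 + C**2)
1/(-6028 + G(42, 14)) = 1/(-6028 + (71 + 14**2)) = 1/(-6028 + (71 + 196)) = 1/(-6028 + 267) = 1/(-5761) = -1/5761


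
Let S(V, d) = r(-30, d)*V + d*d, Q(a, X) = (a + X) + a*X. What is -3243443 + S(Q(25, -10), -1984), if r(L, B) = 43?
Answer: 682708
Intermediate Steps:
Q(a, X) = X + a + X*a (Q(a, X) = (X + a) + X*a = X + a + X*a)
S(V, d) = d² + 43*V (S(V, d) = 43*V + d*d = 43*V + d² = d² + 43*V)
-3243443 + S(Q(25, -10), -1984) = -3243443 + ((-1984)² + 43*(-10 + 25 - 10*25)) = -3243443 + (3936256 + 43*(-10 + 25 - 250)) = -3243443 + (3936256 + 43*(-235)) = -3243443 + (3936256 - 10105) = -3243443 + 3926151 = 682708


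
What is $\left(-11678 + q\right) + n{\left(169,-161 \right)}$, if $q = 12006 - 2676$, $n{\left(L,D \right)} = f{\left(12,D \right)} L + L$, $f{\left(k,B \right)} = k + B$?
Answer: $-27360$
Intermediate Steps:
$f{\left(k,B \right)} = B + k$
$n{\left(L,D \right)} = L + L \left(12 + D\right)$ ($n{\left(L,D \right)} = \left(D + 12\right) L + L = \left(12 + D\right) L + L = L \left(12 + D\right) + L = L + L \left(12 + D\right)$)
$q = 9330$
$\left(-11678 + q\right) + n{\left(169,-161 \right)} = \left(-11678 + 9330\right) + 169 \left(13 - 161\right) = -2348 + 169 \left(-148\right) = -2348 - 25012 = -27360$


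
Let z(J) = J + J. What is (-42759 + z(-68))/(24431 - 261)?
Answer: -8579/4834 ≈ -1.7747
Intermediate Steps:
z(J) = 2*J
(-42759 + z(-68))/(24431 - 261) = (-42759 + 2*(-68))/(24431 - 261) = (-42759 - 136)/24170 = -42895*1/24170 = -8579/4834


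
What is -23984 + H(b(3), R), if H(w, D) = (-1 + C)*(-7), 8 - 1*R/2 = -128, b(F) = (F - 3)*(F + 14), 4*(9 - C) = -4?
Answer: -24047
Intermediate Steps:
C = 10 (C = 9 - ¼*(-4) = 9 + 1 = 10)
b(F) = (-3 + F)*(14 + F)
R = 272 (R = 16 - 2*(-128) = 16 + 256 = 272)
H(w, D) = -63 (H(w, D) = (-1 + 10)*(-7) = 9*(-7) = -63)
-23984 + H(b(3), R) = -23984 - 63 = -24047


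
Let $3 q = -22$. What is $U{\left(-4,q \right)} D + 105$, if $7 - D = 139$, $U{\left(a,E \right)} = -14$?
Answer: $1953$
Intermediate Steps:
$q = - \frac{22}{3}$ ($q = \frac{1}{3} \left(-22\right) = - \frac{22}{3} \approx -7.3333$)
$D = -132$ ($D = 7 - 139 = -132$)
$U{\left(-4,q \right)} D + 105 = \left(-14\right) \left(-132\right) + 105 = 1848 + 105 = 1953$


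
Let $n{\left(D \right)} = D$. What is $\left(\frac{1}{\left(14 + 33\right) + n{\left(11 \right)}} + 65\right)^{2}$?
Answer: $\frac{14220441}{3364} \approx 4227.2$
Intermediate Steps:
$\left(\frac{1}{\left(14 + 33\right) + n{\left(11 \right)}} + 65\right)^{2} = \left(\frac{1}{\left(14 + 33\right) + 11} + 65\right)^{2} = \left(\frac{1}{47 + 11} + 65\right)^{2} = \left(\frac{1}{58} + 65\right)^{2} = \left(\frac{3771}{58}\right)^{2} = \frac{14220441}{3364}$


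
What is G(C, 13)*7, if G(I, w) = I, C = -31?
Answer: -217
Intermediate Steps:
G(C, 13)*7 = -31*7 = -217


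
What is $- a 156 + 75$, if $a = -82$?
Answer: $12867$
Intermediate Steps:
$- a 156 + 75 = \left(-1\right) \left(-82\right) 156 + 75 = 82 \cdot 156 + 75 = 12792 + 75 = 12867$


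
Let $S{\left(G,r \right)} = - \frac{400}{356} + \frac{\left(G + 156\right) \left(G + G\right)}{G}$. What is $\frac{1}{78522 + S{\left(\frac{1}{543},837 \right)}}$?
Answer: $\frac{48327}{3809756596} \approx 1.2685 \cdot 10^{-5}$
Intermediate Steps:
$S{\left(G,r \right)} = \frac{27668}{89} + 2 G$ ($S{\left(G,r \right)} = \left(-400\right) \frac{1}{356} + \frac{\left(156 + G\right) 2 G}{G} = - \frac{100}{89} + \frac{2 G \left(156 + G\right)}{G} = - \frac{100}{89} + \left(312 + 2 G\right) = \frac{27668}{89} + 2 G$)
$\frac{1}{78522 + S{\left(\frac{1}{543},837 \right)}} = \frac{1}{78522 + \left(\frac{27668}{89} + \frac{2}{543}\right)} = \frac{1}{78522 + \frac{15023902}{48327}} = \frac{1}{\frac{3809756596}{48327}} = \frac{48327}{3809756596}$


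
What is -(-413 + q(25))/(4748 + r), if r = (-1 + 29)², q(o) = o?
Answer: 97/1383 ≈ 0.070137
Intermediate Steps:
r = 784 (r = 28² = 784)
-(-413 + q(25))/(4748 + r) = -(-413 + 25)/(4748 + 784) = -(-388)/5532 = -1*(-97/1383) = 97/1383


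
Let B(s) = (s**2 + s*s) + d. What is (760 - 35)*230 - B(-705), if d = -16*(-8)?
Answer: -827428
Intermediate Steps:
d = 128
B(s) = 128 + 2*s**2 (B(s) = (s**2 + s*s) + 128 = (s**2 + s**2) + 128 = 2*s**2 + 128 = 128 + 2*s**2)
(760 - 35)*230 - B(-705) = (760 - 35)*230 - (128 + 2*(-705)**2) = 725*230 - (128 + 2*497025) = 166750 - (128 + 994050) = 166750 - 1*994178 = 166750 - 994178 = -827428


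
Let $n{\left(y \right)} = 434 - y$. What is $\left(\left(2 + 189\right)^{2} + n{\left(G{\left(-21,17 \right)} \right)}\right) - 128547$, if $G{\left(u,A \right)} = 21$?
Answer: $-91653$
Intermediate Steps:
$\left(\left(2 + 189\right)^{2} + n{\left(G{\left(-21,17 \right)} \right)}\right) - 128547 = \left(\left(2 + 189\right)^{2} + \left(434 - 21\right)\right) - 128547 = \left(191^{2} + \left(434 - 21\right)\right) - 128547 = \left(36481 + 413\right) - 128547 = 36894 - 128547 = -91653$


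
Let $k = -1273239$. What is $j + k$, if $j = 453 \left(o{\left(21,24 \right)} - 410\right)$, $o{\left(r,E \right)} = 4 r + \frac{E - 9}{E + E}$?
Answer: $- \frac{22732407}{16} \approx -1.4208 \cdot 10^{6}$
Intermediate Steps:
$o{\left(r,E \right)} = 4 r + \frac{-9 + E}{2 E}$
$j = - \frac{2360583}{16}$ ($j = 453 \left(\frac{-9 + 24 \left(1 + 8 \cdot 21\right)}{2 \cdot 24} - 410\right) = 453 \left(\frac{1}{2} \cdot \frac{1}{24} \left(-9 + 24 \left(1 + 168\right)\right) - 410\right) = 453 \left(\frac{1}{2} \cdot \frac{1}{24} \left(-9 + 24 \cdot 169\right) - 410\right) = 453 \left(\frac{1}{2} \cdot \frac{1}{24} \left(-9 + 4056\right) - 410\right) = 453 \left(\frac{1}{2} \cdot \frac{1}{24} \cdot 4047 - 410\right) = 453 \left(\frac{1349}{16} - 410\right) = 453 \left(- \frac{5211}{16}\right) = - \frac{2360583}{16} \approx -1.4754 \cdot 10^{5}$)
$j + k = - \frac{2360583}{16} - 1273239 = - \frac{22732407}{16}$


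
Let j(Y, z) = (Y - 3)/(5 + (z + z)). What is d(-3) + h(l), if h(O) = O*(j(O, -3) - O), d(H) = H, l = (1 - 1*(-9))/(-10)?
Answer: -8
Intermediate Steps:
l = -1 (l = (1 + 9)*(-⅒) = 10*(-⅒) = -1)
j(Y, z) = (-3 + Y)/(5 + 2*z)
h(O) = O*(3 - 2*O) (h(O) = O*((-3 + O)/(5 + 2*(-3)) - O) = O*((-3 + O)/(5 - 6) - O) = O*((-3 + O)/(-1) - O) = O*(-(-3 + O) - O) = O*((3 - O) - O) = O*(3 - 2*O))
d(-3) + h(l) = -3 - (3 - 2*(-1)) = -3 - (3 + 2) = -3 - 1*5 = -3 - 5 = -8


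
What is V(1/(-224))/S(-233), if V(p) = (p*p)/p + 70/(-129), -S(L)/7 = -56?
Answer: -15809/11327232 ≈ -0.0013957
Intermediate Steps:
S(L) = 392 (S(L) = -7*(-56) = 392)
V(p) = -70/129 + p (V(p) = p²/p + 70*(-1/129) = p - 70/129 = -70/129 + p)
V(1/(-224))/S(-233) = (-70/129 + 1/(-224))/392 = (-70/129 - 1/224)*(1/392) = -15809/28896*1/392 = -15809/11327232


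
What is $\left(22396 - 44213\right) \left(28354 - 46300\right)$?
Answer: $391527882$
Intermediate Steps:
$\left(22396 - 44213\right) \left(28354 - 46300\right) = \left(-21817\right) \left(-17946\right) = 391527882$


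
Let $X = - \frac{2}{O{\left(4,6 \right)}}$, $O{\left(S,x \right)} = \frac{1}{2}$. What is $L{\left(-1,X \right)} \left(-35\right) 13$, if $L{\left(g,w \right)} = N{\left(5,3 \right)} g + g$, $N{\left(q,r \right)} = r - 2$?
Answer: $910$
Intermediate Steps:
$O{\left(S,x \right)} = \frac{1}{2}$
$N{\left(q,r \right)} = -2 + r$
$X = -4$ ($X = - 2 \frac{1}{\frac{1}{2}} = \left(-2\right) 2 = -4$)
$L{\left(g,w \right)} = 2 g$ ($L{\left(g,w \right)} = \left(-2 + 3\right) g + g = 1 g + g = g + g = 2 g$)
$L{\left(-1,X \right)} \left(-35\right) 13 = 2 \left(-1\right) \left(-35\right) 13 = \left(-2\right) \left(-35\right) 13 = 70 \cdot 13 = 910$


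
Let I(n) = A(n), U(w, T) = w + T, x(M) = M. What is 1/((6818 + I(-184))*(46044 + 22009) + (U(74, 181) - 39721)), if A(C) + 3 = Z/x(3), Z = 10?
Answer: 3/1391905717 ≈ 2.1553e-9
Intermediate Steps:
U(w, T) = T + w
A(C) = 1/3 (A(C) = -3 + 10/3 = 1/3)
I(n) = 1/3
1/((6818 + I(-184))*(46044 + 22009) + (U(74, 181) - 39721)) = 1/((6818 + 1/3)*(46044 + 22009) + ((181 + 74) - 39721)) = 1/((20455/3)*68053 + (255 - 39721)) = 1/(1392024115/3 - 39466) = 1/(1391905717/3) = 3/1391905717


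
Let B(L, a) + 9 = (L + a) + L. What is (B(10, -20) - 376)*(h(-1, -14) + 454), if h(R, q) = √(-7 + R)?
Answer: -174790 - 770*I*√2 ≈ -1.7479e+5 - 1088.9*I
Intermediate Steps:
B(L, a) = -9 + a + 2*L (B(L, a) = -9 + ((L + a) + L) = -9 + (a + 2*L) = -9 + a + 2*L)
(B(10, -20) - 376)*(h(-1, -14) + 454) = ((-9 - 20 + 2*10) - 376)*(√(-7 - 1) + 454) = ((-9 - 20 + 20) - 376)*(√(-8) + 454) = (-9 - 376)*(2*I*√2 + 454) = -385*(454 + 2*I*√2) = -174790 - 770*I*√2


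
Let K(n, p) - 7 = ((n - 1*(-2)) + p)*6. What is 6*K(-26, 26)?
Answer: 114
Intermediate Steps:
K(n, p) = 19 + 6*n + 6*p (K(n, p) = 7 + ((n - 1*(-2)) + p)*6 = 7 + ((n + 2) + p)*6 = 7 + ((2 + n) + p)*6 = 7 + (2 + n + p)*6 = 7 + (12 + 6*n + 6*p) = 19 + 6*n + 6*p)
6*K(-26, 26) = 6*(19 + 6*(-26) + 6*26) = 6*(19 - 156 + 156) = 6*19 = 114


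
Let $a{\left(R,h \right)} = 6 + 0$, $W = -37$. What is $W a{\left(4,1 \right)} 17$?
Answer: $-3774$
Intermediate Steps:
$a{\left(R,h \right)} = 6$
$W a{\left(4,1 \right)} 17 = \left(-37\right) 6 \cdot 17 = \left(-222\right) 17 = -3774$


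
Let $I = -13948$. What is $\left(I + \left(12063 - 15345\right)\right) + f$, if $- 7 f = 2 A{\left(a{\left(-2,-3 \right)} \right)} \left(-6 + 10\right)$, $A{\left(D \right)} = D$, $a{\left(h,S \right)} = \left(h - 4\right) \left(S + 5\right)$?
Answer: $- \frac{120514}{7} \approx -17216.0$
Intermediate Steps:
$a{\left(h,S \right)} = \left(-4 + h\right) \left(5 + S\right)$
$f = \frac{96}{7}$ ($f = - \frac{2 \left(-20 - -12 + 5 \left(-2\right) - -6\right) \left(-6 + 10\right)}{7} = - \frac{2 \left(-20 + 12 - 10 + 6\right) 4}{7} = - \frac{2 \left(-12\right) 4}{7} = - \frac{\left(-24\right) 4}{7} = \left(- \frac{1}{7}\right) \left(-96\right) = \frac{96}{7} \approx 13.714$)
$\left(I + \left(12063 - 15345\right)\right) + f = \left(-13948 + \left(12063 - 15345\right)\right) + \frac{96}{7} = \left(-13948 - 3282\right) + \frac{96}{7} = -17230 + \frac{96}{7} = - \frac{120514}{7}$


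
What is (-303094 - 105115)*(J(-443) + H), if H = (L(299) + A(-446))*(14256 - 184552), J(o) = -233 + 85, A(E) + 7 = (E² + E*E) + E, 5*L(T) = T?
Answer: 138142493525656276/5 ≈ 2.7628e+16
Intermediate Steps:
L(T) = T/5
A(E) = -7 + E + 2*E² (A(E) = -7 + ((E² + E*E) + E) = -7 + ((E² + E²) + E) = -7 + (2*E² + E) = -7 + (E + 2*E²) = -7 + E + 2*E²)
J(o) = -148
H = -338411189424/5 (H = ((⅕)*299 + (-7 - 446 + 2*(-446)²))*(14256 - 184552) = (299/5 + (-7 - 446 + 2*198916))*(-170296) = (299/5 + (-7 - 446 + 397832))*(-170296) = (299/5 + 397379)*(-170296) = (1987194/5)*(-170296) = -338411189424/5 ≈ -6.7682e+10)
(-303094 - 105115)*(J(-443) + H) = (-303094 - 105115)*(-148 - 338411189424/5) = -408209*(-338411190164/5) = 138142493525656276/5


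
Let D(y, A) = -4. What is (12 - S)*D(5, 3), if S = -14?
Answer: -104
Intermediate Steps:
(12 - S)*D(5, 3) = (12 - 1*(-14))*(-4) = (12 + 14)*(-4) = 26*(-4) = -104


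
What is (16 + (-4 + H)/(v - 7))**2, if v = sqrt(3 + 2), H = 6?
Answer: 59515/242 - 345*sqrt(5)/242 ≈ 242.74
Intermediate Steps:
v = sqrt(5) ≈ 2.2361
(16 + (-4 + H)/(v - 7))**2 = (16 + (-4 + 6)/(sqrt(5) - 7))**2 = (16 + 2/(-7 + sqrt(5)))**2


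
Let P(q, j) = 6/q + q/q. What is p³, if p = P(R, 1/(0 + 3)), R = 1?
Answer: 343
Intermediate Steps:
P(q, j) = 1 + 6/q (P(q, j) = 6/q + 1 = 1 + 6/q)
p = 7 (p = (6 + 1)/1 = 1*7 = 7)
p³ = 7³ = 343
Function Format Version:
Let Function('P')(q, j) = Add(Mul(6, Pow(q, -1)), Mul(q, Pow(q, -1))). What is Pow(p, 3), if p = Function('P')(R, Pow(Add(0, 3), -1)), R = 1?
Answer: 343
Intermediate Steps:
Function('P')(q, j) = Add(1, Mul(6, Pow(q, -1))) (Function('P')(q, j) = Add(Mul(6, Pow(q, -1)), 1) = Add(1, Mul(6, Pow(q, -1))))
p = 7 (p = Mul(Pow(1, -1), Add(6, 1)) = Mul(1, 7) = 7)
Pow(p, 3) = Pow(7, 3) = 343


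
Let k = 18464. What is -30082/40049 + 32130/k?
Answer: 365670161/369732368 ≈ 0.98901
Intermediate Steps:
-30082/40049 + 32130/k = -30082/40049 + 32130/18464 = -30082*1/40049 + 32130*(1/18464) = -30082/40049 + 16065/9232 = 365670161/369732368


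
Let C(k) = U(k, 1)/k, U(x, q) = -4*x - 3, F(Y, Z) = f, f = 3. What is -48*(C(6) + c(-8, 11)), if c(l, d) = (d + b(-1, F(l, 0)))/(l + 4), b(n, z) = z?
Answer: 384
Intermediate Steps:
F(Y, Z) = 3
U(x, q) = -3 - 4*x
C(k) = (-3 - 4*k)/k
c(l, d) = (3 + d)/(4 + l) (c(l, d) = (d + 3)/(l + 4) = (3 + d)/(4 + l))
-48*(C(6) + c(-8, 11)) = -48*((-4 - 3/6) + (3 + 11)/(4 - 8)) = -48*((-4 - 3*1/6) + 14/(-4)) = -48*((-4 - 1/2) - 1/4*14) = -48*(-9/2 - 7/2) = -48*(-8) = 384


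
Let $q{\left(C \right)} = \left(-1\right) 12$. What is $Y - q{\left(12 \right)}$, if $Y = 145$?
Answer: $157$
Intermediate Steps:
$q{\left(C \right)} = -12$
$Y - q{\left(12 \right)} = 145 - -12 = 145 + 12 = 157$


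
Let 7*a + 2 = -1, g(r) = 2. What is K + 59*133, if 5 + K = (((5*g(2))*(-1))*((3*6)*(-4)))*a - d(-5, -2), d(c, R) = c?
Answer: 52769/7 ≈ 7538.4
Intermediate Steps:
a = -3/7 (a = -2/7 + (⅐)*(-1) = -2/7 - ⅐ = -3/7 ≈ -0.42857)
K = -2160/7 (K = -5 + ((((5*2)*(-1))*((3*6)*(-4)))*(-3/7) - 1*(-5)) = -5 + (((10*(-1))*(18*(-4)))*(-3/7) + 5) = -5 + (-10*(-72)*(-3/7) + 5) = -5 + (720*(-3/7) + 5) = -5 + (-2160/7 + 5) = -5 - 2125/7 = -2160/7 ≈ -308.57)
K + 59*133 = -2160/7 + 59*133 = -2160/7 + 7847 = 52769/7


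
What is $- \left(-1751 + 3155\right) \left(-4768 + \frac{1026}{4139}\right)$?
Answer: $\frac{27706151304}{4139} \approx 6.6939 \cdot 10^{6}$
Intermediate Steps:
$- \left(-1751 + 3155\right) \left(-4768 + \frac{1026}{4139}\right) = - 1404 \left(-4768 + 1026 \cdot \frac{1}{4139}\right) = - 1404 \left(-4768 + \frac{1026}{4139}\right) = - \frac{1404 \left(-19733726\right)}{4139} = \left(-1\right) \left(- \frac{27706151304}{4139}\right) = \frac{27706151304}{4139}$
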